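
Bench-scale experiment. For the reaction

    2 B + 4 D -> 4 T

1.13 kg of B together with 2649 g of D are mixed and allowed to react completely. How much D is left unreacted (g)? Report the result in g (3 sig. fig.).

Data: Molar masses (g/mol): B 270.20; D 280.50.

303 g

n(B) = 1.130×1000 / 270.20 = 4.182 mol
n(D) = 2649 / 280.50 = 9.444 mol
n/ν for B = 4.182/2 = 2.091
n/ν for D = 9.444/4 = 2.361
Smallest n/ν is B → limiting reagent.
D consumed = (4/2) × 4.182 = 8.364 mol
D remaining = 9.444 − 8.364 = 1.080 mol
mass = 1.080 × 280.50 = 302.9 g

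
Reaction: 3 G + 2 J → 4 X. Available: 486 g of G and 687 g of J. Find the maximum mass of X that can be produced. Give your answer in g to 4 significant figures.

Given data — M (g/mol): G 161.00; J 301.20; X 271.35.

n(G) = 486.0 / 161.00 = 3.019 mol
n(J) = 687.0 / 301.20 = 2.281 mol
n/ν for G = 3.019/3 = 1.006
n/ν for J = 2.281/2 = 1.141
Smallest n/ν is G → limiting reagent.
n(X) = (4/3) × 3.019 = 4.025 mol
mass = 4.025 × 271.35 = 1092 g

1092 g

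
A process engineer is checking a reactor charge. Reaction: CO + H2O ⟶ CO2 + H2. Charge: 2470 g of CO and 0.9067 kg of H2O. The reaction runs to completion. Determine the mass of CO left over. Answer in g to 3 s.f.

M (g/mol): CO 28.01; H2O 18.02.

1060 g

n(CO) = 2470 / 28.01 = 88.18 mol
n(H2O) = 0.9067×1000 / 18.02 = 50.32 mol
n/ν → CO: 88.18, H2O: 50.32; H2O is limiting.
CO consumed = (1/1) × 50.32 = 50.32 mol
CO remaining = 88.18 − 50.32 = 37.86 mol
mass = 37.86 × 28.01 = 1060 g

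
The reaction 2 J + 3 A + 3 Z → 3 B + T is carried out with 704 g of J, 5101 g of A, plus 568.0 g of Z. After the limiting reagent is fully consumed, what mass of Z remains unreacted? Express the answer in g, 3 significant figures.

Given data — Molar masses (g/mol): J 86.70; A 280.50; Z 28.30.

223 g

n(J) = 704.0 / 86.70 = 8.120 mol
n(A) = 5101 / 280.50 = 18.19 mol
n(Z) = 568.0 / 28.30 = 20.07 mol
n/ν for J = 8.120/2 = 4.060
n/ν for A = 18.19/3 = 6.063
n/ν for Z = 20.07/3 = 6.690
Smallest n/ν is J → limiting reagent.
Z consumed = (3/2) × 8.120 = 12.18 mol
Z remaining = 20.07 − 12.18 = 7.890 mol
mass = 7.890 × 28.30 = 223.3 g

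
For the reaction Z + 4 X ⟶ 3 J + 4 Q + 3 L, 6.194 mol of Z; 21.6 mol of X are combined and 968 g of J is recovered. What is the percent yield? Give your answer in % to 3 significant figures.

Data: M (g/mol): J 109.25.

54.7 %

n(Z) = 6.194 mol
n(X) = 21.60 mol
n/ν for Z = 6.194/1 = 6.194
n/ν for X = 21.60/4 = 5.400
Smallest n/ν is X → limiting reagent.
theoretical n(J) = (3/4) × 21.60 = 16.20 mol → 1770 g
% yield = 968 / 1770 × 100 = 54.69 %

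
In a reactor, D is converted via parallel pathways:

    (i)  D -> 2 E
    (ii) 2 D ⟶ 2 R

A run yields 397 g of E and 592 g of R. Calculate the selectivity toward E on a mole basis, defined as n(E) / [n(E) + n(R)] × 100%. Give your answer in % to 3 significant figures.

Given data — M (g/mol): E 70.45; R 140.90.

n(E) = 397 / 70.45 = 5.635 mol
n(R) = 592 / 140.90 = 4.202 mol
selectivity = 5.635/(5.635+4.202) × 100 = 57.28 %

57.3 %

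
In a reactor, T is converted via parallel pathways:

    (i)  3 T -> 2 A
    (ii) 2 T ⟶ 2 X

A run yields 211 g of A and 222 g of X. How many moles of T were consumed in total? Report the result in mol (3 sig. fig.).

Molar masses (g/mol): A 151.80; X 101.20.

n(A) = 211 / 151.80 = 1.390 mol
n(X) = 222 / 101.20 = 2.194 mol
n(T) via (i) = (3/2)×1.390 = 2.085 mol
n(T) via (ii) = (2/2)×2.194 = 2.194 mol
total n(T) = 2.085 + 2.194 = 4.279 mol

4.28 mol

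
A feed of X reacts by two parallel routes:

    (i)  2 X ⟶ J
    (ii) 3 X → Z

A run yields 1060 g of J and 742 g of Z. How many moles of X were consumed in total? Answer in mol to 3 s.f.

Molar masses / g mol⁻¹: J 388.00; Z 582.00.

n(J) = 1060 / 388.00 = 2.732 mol
n(Z) = 742 / 582.00 = 1.275 mol
n(X) via (i) = (2/1)×2.732 = 5.464 mol
n(X) via (ii) = (3/1)×1.275 = 3.825 mol
total n(X) = 5.464 + 3.825 = 9.289 mol

9.29 mol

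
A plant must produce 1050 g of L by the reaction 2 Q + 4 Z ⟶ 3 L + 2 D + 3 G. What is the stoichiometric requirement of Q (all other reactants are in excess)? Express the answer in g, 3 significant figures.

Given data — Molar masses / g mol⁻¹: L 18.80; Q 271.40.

n(L) = 1050 / 18.80 = 55.85 mol
n(Q) = (2/3) × 55.85 = 37.23 mol
mass = 37.23 × 271.40 = 10100 g

10100 g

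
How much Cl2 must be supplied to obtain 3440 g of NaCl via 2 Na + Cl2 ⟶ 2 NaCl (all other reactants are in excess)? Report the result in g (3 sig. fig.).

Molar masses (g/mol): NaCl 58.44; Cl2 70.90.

n(NaCl) = 3440 / 58.44 = 58.86 mol
n(Cl2) = (1/2) × 58.86 = 29.43 mol
mass = 29.43 × 70.90 = 2087 g

2090 g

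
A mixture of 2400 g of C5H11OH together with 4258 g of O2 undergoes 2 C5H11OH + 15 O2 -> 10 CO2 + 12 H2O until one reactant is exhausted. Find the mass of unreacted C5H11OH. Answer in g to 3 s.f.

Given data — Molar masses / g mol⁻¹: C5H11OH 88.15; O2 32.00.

836 g

n(C5H11OH) = 2400 / 88.15 = 27.23 mol
n(O2) = 4258 / 32.00 = 133.1 mol
n/ν for C5H11OH = 27.23/2 = 13.62
n/ν for O2 = 133.1/15 = 8.873
Smallest n/ν is O2 → limiting reagent.
C5H11OH consumed = (2/15) × 133.1 = 17.75 mol
C5H11OH remaining = 27.23 − 17.75 = 9.480 mol
mass = 9.480 × 88.15 = 835.7 g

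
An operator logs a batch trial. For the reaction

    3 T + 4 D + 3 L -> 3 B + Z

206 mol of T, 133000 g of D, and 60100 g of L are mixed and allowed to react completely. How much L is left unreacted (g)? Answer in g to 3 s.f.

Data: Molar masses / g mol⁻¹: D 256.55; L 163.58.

26400 g

n(T) = 206.0 mol
n(D) = 133000 / 256.55 = 518.4 mol
n(L) = 60100 / 163.58 = 367.4 mol
n/ν → T: 68.67, D: 129.6, L: 122.5; T is limiting.
L consumed = (3/3) × 206.0 = 206.0 mol
L remaining = 367.4 − 206.0 = 161.4 mol
mass = 161.4 × 163.58 = 26400 g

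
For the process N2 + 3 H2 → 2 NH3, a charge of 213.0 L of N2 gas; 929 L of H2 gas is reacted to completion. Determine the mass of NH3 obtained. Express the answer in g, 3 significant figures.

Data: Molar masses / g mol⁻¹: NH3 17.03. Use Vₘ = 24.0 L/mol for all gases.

n(N2) = 213.0 / 24.0 = 8.875 mol
n(H2) = 929.0 / 24.0 = 38.71 mol
n/ν for N2 = 8.875/1 = 8.875
n/ν for H2 = 38.71/3 = 12.90
Smallest n/ν is N2 → limiting reagent.
n(NH3) = (2/1) × 8.875 = 17.75 mol
mass = 17.75 × 17.03 = 302.3 g

302 g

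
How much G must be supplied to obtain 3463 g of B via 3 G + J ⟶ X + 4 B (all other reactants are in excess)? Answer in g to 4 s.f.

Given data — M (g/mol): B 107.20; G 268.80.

6513 g

n(B) = 3463 / 107.20 = 32.30 mol
n(G) = (3/4) × 32.30 = 24.23 mol
mass = 24.23 × 268.80 = 6513 g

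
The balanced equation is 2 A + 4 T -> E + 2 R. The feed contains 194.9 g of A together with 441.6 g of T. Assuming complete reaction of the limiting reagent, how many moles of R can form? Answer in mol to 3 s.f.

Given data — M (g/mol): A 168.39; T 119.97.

n(A) = 194.9 / 168.39 = 1.157 mol
n(T) = 441.6 / 119.97 = 3.681 mol
n/ν for A = 1.157/2 = 0.5785
n/ν for T = 3.681/4 = 0.9203
Smallest n/ν is A → limiting reagent.
n(R) = (2/2) × 1.157 = 1.157 mol

1.16 mol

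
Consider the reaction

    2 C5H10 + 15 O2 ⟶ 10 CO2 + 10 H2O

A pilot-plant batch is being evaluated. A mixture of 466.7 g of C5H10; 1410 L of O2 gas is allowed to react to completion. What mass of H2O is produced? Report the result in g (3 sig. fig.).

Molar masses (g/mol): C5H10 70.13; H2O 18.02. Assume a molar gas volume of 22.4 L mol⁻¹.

600 g

n(C5H10) = 466.7 / 70.13 = 6.655 mol
n(O2) = 1410 / 22.4 = 62.95 mol
n/ν for C5H10 = 6.655/2 = 3.328
n/ν for O2 = 62.95/15 = 4.197
Smallest n/ν is C5H10 → limiting reagent.
n(H2O) = (10/2) × 6.655 = 33.28 mol
mass = 33.28 × 18.02 = 599.7 g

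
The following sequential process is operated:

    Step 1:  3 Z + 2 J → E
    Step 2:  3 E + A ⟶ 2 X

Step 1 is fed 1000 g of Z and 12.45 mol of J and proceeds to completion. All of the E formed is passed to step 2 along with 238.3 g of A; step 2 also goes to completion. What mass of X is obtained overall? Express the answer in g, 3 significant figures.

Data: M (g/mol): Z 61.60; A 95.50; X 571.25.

Step 1:
n(Z) = 1000 / 61.60 = 16.23 mol
n(J) = 12.45 mol
n/ν for Z = 16.23/3 = 5.410
n/ν for J = 12.45/2 = 6.225
Smallest n/ν is Z → limiting reagent.
n(E) produced = (1/3) × 16.23 = 5.410 mol
Step 2:
n(E) available = 5.410 mol
n(A) = 238.3 / 95.50 = 2.495 mol
n/ν for E = 5.410/3 = 1.803
n/ν for A = 2.495/1 = 2.495
Smallest n/ν is E → limiting reagent.
n(X) = (2/3) × 5.410 = 3.607 mol
mass = 3.607 × 571.25 = 2060 g

2060 g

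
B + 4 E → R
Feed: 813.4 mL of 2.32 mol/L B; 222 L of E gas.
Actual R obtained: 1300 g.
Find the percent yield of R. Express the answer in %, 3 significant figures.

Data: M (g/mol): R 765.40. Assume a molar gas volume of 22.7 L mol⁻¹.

n(B) = 2.32 × 813.4/1000 = 1.887 mol
n(E) = 222.0 / 22.7 = 9.780 mol
n/ν → B: 1.887, E: 2.445; B is limiting.
theoretical n(R) = (1/1) × 1.887 = 1.887 mol → 1444 g
% yield = 1300 / 1444 × 100 = 90.03 %

90.0 %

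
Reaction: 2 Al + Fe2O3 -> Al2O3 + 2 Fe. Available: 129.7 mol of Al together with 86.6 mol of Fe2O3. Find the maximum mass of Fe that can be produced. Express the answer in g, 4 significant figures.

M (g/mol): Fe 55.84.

n(Al) = 129.7 mol
n(Fe2O3) = 86.60 mol
n/ν for Al = 129.7/2 = 64.85
n/ν for Fe2O3 = 86.60/1 = 86.60
Smallest n/ν is Al → limiting reagent.
n(Fe) = (2/2) × 129.7 = 129.7 mol
mass = 129.7 × 55.84 = 7242 g

7242 g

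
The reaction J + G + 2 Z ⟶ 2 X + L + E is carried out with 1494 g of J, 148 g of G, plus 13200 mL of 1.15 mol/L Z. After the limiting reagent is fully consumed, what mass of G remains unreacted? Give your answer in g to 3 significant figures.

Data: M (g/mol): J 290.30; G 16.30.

n(J) = 1494 / 290.30 = 5.146 mol
n(G) = 148.0 / 16.30 = 9.080 mol
n(Z) = 1.15 × 13200/1000 = 15.18 mol
n/ν → J: 5.146, G: 9.080, Z: 7.590; J is limiting.
G consumed = (1/1) × 5.146 = 5.146 mol
G remaining = 9.080 − 5.146 = 3.934 mol
mass = 3.934 × 16.30 = 64.12 g

64.1 g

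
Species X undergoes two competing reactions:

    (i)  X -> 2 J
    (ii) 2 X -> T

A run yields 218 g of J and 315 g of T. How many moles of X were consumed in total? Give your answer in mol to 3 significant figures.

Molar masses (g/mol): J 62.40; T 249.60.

n(J) = 218 / 62.40 = 3.494 mol
n(T) = 315 / 249.60 = 1.262 mol
n(X) via (i) = (1/2)×3.494 = 1.747 mol
n(X) via (ii) = (2/1)×1.262 = 2.524 mol
total n(X) = 1.747 + 2.524 = 4.271 mol

4.27 mol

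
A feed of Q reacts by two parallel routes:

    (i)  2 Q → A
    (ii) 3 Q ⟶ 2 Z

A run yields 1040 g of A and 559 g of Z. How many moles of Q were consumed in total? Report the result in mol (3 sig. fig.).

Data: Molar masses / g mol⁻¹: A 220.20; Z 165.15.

n(A) = 1040 / 220.20 = 4.723 mol
n(Z) = 559 / 165.15 = 3.385 mol
n(Q) via (i) = (2/1)×4.723 = 9.446 mol
n(Q) via (ii) = (3/2)×3.385 = 5.078 mol
total n(Q) = 9.446 + 5.078 = 14.52 mol

14.5 mol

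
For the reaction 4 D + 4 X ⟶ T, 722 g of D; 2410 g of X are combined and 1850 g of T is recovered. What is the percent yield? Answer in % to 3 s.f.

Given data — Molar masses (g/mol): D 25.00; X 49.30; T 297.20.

n(D) = 722.0 / 25.00 = 28.88 mol
n(X) = 2410 / 49.30 = 48.88 mol
n/ν for D = 28.88/4 = 7.220
n/ν for X = 48.88/4 = 12.22
Smallest n/ν is D → limiting reagent.
theoretical n(T) = (1/4) × 28.88 = 7.220 mol → 2146 g
% yield = 1850 / 2146 × 100 = 86.21 %

86.2 %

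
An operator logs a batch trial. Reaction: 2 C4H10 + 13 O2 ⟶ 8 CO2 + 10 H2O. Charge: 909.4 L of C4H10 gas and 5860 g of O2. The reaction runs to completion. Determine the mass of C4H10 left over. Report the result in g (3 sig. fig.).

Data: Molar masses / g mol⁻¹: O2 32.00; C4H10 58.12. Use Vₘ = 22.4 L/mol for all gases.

n(C4H10) = 909.4 / 22.4 = 40.60 mol
n(O2) = 5860 / 32.00 = 183.1 mol
n/ν for C4H10 = 40.60/2 = 20.30
n/ν for O2 = 183.1/13 = 14.08
Smallest n/ν is O2 → limiting reagent.
C4H10 consumed = (2/13) × 183.1 = 28.17 mol
C4H10 remaining = 40.60 − 28.17 = 12.43 mol
mass = 12.43 × 58.12 = 722.4 g

722 g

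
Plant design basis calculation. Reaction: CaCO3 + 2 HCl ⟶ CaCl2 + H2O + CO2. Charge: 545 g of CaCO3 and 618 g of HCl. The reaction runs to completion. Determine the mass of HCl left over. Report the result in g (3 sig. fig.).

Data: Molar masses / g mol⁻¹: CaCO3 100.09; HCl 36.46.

221 g

n(CaCO3) = 545.0 / 100.09 = 5.445 mol
n(HCl) = 618.0 / 36.46 = 16.95 mol
n/ν → CaCO3: 5.445, HCl: 8.475; CaCO3 is limiting.
HCl consumed = (2/1) × 5.445 = 10.89 mol
HCl remaining = 16.95 − 10.89 = 6.060 mol
mass = 6.060 × 36.46 = 220.9 g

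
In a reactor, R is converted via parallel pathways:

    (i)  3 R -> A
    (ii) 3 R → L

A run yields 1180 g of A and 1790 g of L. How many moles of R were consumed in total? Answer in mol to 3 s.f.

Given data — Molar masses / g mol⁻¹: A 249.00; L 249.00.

35.8 mol

n(A) = 1180 / 249.00 = 4.739 mol
n(L) = 1790 / 249.00 = 7.189 mol
n(R) via (i) = (3/1)×4.739 = 14.22 mol
n(R) via (ii) = (3/1)×7.189 = 21.57 mol
total n(R) = 14.22 + 21.57 = 35.79 mol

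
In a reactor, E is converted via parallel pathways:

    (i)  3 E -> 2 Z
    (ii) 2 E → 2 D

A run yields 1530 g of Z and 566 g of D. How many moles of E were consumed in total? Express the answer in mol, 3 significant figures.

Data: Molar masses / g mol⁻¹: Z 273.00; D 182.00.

n(Z) = 1530 / 273.00 = 5.604 mol
n(D) = 566 / 182.00 = 3.110 mol
n(E) via (i) = (3/2)×5.604 = 8.406 mol
n(E) via (ii) = (2/2)×3.110 = 3.110 mol
total n(E) = 8.406 + 3.110 = 11.52 mol

11.5 mol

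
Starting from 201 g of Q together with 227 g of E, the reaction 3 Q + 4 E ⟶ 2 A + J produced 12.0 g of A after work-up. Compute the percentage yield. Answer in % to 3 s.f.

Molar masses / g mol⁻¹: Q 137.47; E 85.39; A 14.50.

n(Q) = 201.0 / 137.47 = 1.462 mol
n(E) = 227.0 / 85.39 = 2.658 mol
n/ν for Q = 1.462/3 = 0.4873
n/ν for E = 2.658/4 = 0.6645
Smallest n/ν is Q → limiting reagent.
theoretical n(A) = (2/3) × 1.462 = 0.9747 mol → 14.13 g
% yield = 12.0 / 14.13 × 100 = 84.93 %

84.9 %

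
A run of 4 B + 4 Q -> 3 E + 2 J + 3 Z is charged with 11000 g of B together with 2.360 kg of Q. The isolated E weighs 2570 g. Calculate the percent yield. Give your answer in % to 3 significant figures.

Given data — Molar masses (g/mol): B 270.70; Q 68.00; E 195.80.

n(B) = 11000 / 270.70 = 40.64 mol
n(Q) = 2.360×1000 / 68.00 = 34.71 mol
n/ν for B = 40.64/4 = 10.16
n/ν for Q = 34.71/4 = 8.678
Smallest n/ν is Q → limiting reagent.
theoretical n(E) = (3/4) × 34.71 = 26.03 mol → 5097 g
% yield = 2570 / 5097 × 100 = 50.42 %

50.4 %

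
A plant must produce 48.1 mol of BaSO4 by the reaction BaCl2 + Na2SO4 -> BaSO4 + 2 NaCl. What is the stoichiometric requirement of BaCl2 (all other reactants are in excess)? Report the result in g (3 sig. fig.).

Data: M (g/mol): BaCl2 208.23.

n(BaSO4) = 48.10 mol
n(BaCl2) = (1/1) × 48.10 = 48.10 mol
mass = 48.10 × 208.23 = 10020 g

10000 g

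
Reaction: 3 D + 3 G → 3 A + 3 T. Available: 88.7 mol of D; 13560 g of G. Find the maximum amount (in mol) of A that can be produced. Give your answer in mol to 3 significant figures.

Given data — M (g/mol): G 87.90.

n(D) = 88.70 mol
n(G) = 13560 / 87.90 = 154.3 mol
n/ν → D: 29.57, G: 51.43; D is limiting.
n(A) = (3/3) × 88.70 = 88.70 mol

88.7 mol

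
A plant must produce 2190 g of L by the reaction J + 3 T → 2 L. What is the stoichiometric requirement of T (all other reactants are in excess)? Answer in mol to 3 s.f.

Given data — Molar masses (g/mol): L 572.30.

n(L) = 2190 / 572.30 = 3.827 mol
n(T) = (3/2) × 3.827 = 5.741 mol

5.74 mol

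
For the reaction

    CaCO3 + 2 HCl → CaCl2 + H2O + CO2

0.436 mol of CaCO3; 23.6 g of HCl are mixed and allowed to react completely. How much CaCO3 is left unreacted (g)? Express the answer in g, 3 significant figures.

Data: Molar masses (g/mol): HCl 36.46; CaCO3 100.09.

n(CaCO3) = 0.4360 mol
n(HCl) = 23.60 / 36.46 = 0.6473 mol
n/ν → CaCO3: 0.4360, HCl: 0.3237; HCl is limiting.
CaCO3 consumed = (1/2) × 0.6473 = 0.3237 mol
CaCO3 remaining = 0.4360 − 0.3237 = 0.1123 mol
mass = 0.1123 × 100.09 = 11.24 g

11.2 g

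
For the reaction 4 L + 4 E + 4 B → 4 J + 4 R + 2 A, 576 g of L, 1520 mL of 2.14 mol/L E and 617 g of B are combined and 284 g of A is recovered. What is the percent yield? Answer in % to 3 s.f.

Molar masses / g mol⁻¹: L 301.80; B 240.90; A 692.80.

n(L) = 576.0 / 301.80 = 1.909 mol
n(E) = 2.14 × 1520/1000 = 3.253 mol
n(B) = 617.0 / 240.90 = 2.561 mol
n/ν for L = 1.909/4 = 0.4773
n/ν for E = 3.253/4 = 0.8133
n/ν for B = 2.561/4 = 0.6403
Smallest n/ν is L → limiting reagent.
theoretical n(A) = (2/4) × 1.909 = 0.9545 mol → 661.3 g
% yield = 284 / 661.3 × 100 = 42.95 %

43.0 %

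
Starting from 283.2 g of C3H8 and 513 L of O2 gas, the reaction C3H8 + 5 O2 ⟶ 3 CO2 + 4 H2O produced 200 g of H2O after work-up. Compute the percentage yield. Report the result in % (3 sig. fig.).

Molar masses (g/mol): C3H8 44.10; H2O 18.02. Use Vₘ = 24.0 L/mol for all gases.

n(C3H8) = 283.2 / 44.10 = 6.422 mol
n(O2) = 513.0 / 24.0 = 21.38 mol
n/ν → C3H8: 6.422, O2: 4.276; O2 is limiting.
theoretical n(H2O) = (4/5) × 21.38 = 17.10 mol → 308.1 g
% yield = 200 / 308.1 × 100 = 64.91 %

64.9 %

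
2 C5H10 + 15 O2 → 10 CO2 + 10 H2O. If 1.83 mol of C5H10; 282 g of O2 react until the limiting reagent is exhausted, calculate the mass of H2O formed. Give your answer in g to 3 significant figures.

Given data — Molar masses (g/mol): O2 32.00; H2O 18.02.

106 g

n(C5H10) = 1.830 mol
n(O2) = 282.0 / 32.00 = 8.813 mol
n/ν for C5H10 = 1.830/2 = 0.9150
n/ν for O2 = 8.813/15 = 0.5875
Smallest n/ν is O2 → limiting reagent.
n(H2O) = (10/15) × 8.813 = 5.875 mol
mass = 5.875 × 18.02 = 105.9 g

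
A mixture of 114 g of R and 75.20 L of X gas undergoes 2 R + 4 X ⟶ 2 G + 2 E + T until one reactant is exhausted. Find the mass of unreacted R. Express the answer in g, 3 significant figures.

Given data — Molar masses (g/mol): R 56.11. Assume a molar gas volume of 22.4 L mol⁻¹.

n(R) = 114.0 / 56.11 = 2.032 mol
n(X) = 75.20 / 22.4 = 3.357 mol
n/ν for R = 2.032/2 = 1.016
n/ν for X = 3.357/4 = 0.8393
Smallest n/ν is X → limiting reagent.
R consumed = (2/4) × 3.357 = 1.679 mol
R remaining = 2.032 − 1.679 = 0.3530 mol
mass = 0.3530 × 56.11 = 19.81 g

19.8 g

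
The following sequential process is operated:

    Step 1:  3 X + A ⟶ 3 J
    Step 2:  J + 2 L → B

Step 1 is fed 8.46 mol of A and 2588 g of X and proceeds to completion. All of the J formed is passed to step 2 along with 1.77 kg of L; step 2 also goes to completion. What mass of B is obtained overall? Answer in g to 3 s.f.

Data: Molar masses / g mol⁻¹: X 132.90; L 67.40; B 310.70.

4080 g

Step 1:
n(A) = 8.460 mol
n(X) = 2588 / 132.90 = 19.47 mol
n/ν for A = 8.460/1 = 8.460
n/ν for X = 19.47/3 = 6.490
Smallest n/ν is X → limiting reagent.
n(J) produced = (3/3) × 19.47 = 19.47 mol
Step 2:
n(J) available = 19.47 mol
n(L) = 1.770×1000 / 67.40 = 26.26 mol
n/ν for J = 19.47/1 = 19.47
n/ν for L = 26.26/2 = 13.13
Smallest n/ν is L → limiting reagent.
n(B) = (1/2) × 26.26 = 13.13 mol
mass = 13.13 × 310.70 = 4079 g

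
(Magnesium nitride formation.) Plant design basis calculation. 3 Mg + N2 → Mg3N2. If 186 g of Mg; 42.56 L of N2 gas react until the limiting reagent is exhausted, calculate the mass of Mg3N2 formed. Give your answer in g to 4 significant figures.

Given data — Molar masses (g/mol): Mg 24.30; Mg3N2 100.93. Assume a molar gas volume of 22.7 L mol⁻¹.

189.2 g

n(Mg) = 186.0 / 24.30 = 7.654 mol
n(N2) = 42.56 / 22.7 = 1.875 mol
n/ν → Mg: 2.551, N2: 1.875; N2 is limiting.
n(Mg3N2) = (1/1) × 1.875 = 1.875 mol
mass = 1.875 × 100.93 = 189.2 g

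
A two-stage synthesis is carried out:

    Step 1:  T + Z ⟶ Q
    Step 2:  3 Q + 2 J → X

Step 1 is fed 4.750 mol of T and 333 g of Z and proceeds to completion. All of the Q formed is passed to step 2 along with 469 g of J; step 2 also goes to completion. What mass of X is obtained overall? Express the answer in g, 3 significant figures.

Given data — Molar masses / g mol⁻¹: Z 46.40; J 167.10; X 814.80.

1140 g

Step 1:
n(T) = 4.750 mol
n(Z) = 333.0 / 46.40 = 7.177 mol
n/ν for T = 4.750/1 = 4.750
n/ν for Z = 7.177/1 = 7.177
Smallest n/ν is T → limiting reagent.
n(Q) produced = (1/1) × 4.750 = 4.750 mol
Step 2:
n(Q) available = 4.750 mol
n(J) = 469.0 / 167.10 = 2.807 mol
n/ν for Q = 4.750/3 = 1.583
n/ν for J = 2.807/2 = 1.404
Smallest n/ν is J → limiting reagent.
n(X) = (1/2) × 2.807 = 1.404 mol
mass = 1.404 × 814.80 = 1144 g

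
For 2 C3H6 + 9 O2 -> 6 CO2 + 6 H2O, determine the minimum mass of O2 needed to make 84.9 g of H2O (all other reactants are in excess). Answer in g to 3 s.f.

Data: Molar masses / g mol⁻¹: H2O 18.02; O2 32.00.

226 g

n(H2O) = 84.9 / 18.02 = 4.711 mol
n(O2) = (9/6) × 4.711 = 7.067 mol
mass = 7.067 × 32.00 = 226.1 g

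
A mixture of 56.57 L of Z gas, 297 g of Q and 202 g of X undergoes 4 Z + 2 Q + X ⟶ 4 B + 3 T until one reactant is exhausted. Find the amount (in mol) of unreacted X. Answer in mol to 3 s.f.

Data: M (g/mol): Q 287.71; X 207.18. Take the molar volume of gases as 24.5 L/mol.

0.459 mol

n(Z) = 56.57 / 24.5 = 2.309 mol
n(Q) = 297.0 / 287.71 = 1.032 mol
n(X) = 202.0 / 207.18 = 0.9750 mol
n/ν for Z = 2.309/4 = 0.5773
n/ν for Q = 1.032/2 = 0.5160
n/ν for X = 0.9750/1 = 0.9750
Smallest n/ν is Q → limiting reagent.
X consumed = (1/2) × 1.032 = 0.5160 mol
X remaining = 0.9750 − 0.5160 = 0.4590 mol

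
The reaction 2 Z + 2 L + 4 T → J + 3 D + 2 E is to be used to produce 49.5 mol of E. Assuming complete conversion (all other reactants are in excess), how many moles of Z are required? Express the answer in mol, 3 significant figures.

n(E) = 49.50 mol
n(Z) = (2/2) × 49.50 = 49.50 mol

49.5 mol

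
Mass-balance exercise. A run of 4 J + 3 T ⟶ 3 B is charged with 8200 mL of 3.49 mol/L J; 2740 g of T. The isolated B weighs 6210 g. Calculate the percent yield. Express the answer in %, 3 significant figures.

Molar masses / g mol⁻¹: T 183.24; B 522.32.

79.5 %

n(J) = 3.49 × 8200/1000 = 28.62 mol
n(T) = 2740 / 183.24 = 14.95 mol
n/ν for J = 28.62/4 = 7.155
n/ν for T = 14.95/3 = 4.983
Smallest n/ν is T → limiting reagent.
theoretical n(B) = (3/3) × 14.95 = 14.95 mol → 7809 g
% yield = 6210 / 7809 × 100 = 79.52 %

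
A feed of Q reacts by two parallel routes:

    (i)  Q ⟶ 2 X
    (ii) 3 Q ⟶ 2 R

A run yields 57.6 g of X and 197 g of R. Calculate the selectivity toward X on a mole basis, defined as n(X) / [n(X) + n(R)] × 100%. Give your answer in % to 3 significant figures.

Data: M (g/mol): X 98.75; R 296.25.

46.7 %

n(X) = 57.6 / 98.75 = 0.5833 mol
n(R) = 197 / 296.25 = 0.6650 mol
selectivity = 0.5833/(0.5833+0.6650) × 100 = 46.73 %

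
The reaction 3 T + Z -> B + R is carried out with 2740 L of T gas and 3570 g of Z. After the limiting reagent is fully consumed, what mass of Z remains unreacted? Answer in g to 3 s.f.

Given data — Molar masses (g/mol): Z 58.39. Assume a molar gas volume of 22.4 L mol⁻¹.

1190 g

n(T) = 2740 / 22.4 = 122.3 mol
n(Z) = 3570 / 58.39 = 61.14 mol
n/ν for T = 122.3/3 = 40.77
n/ν for Z = 61.14/1 = 61.14
Smallest n/ν is T → limiting reagent.
Z consumed = (1/3) × 122.3 = 40.77 mol
Z remaining = 61.14 − 40.77 = 20.37 mol
mass = 20.37 × 58.39 = 1189 g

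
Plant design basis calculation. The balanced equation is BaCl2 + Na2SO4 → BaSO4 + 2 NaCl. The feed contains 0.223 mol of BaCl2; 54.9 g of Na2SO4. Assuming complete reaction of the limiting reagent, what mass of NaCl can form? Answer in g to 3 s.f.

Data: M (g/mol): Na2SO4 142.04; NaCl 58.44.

n(BaCl2) = 0.2230 mol
n(Na2SO4) = 54.90 / 142.04 = 0.3865 mol
n/ν for BaCl2 = 0.2230/1 = 0.2230
n/ν for Na2SO4 = 0.3865/1 = 0.3865
Smallest n/ν is BaCl2 → limiting reagent.
n(NaCl) = (2/1) × 0.2230 = 0.4460 mol
mass = 0.4460 × 58.44 = 26.06 g

26.1 g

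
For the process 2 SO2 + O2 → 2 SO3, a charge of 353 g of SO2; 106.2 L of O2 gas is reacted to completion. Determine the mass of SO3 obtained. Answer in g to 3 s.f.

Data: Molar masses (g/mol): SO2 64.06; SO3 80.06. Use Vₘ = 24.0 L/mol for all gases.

441 g

n(SO2) = 353.0 / 64.06 = 5.510 mol
n(O2) = 106.2 / 24.0 = 4.425 mol
n/ν for SO2 = 5.510/2 = 2.755
n/ν for O2 = 4.425/1 = 4.425
Smallest n/ν is SO2 → limiting reagent.
n(SO3) = (2/2) × 5.510 = 5.510 mol
mass = 5.510 × 80.06 = 441.1 g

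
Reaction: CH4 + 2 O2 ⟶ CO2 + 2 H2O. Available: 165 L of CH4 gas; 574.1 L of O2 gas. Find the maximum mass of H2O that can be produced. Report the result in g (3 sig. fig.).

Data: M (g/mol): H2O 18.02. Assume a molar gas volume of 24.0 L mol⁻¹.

248 g

n(CH4) = 165.0 / 24.0 = 6.875 mol
n(O2) = 574.1 / 24.0 = 23.92 mol
n/ν for CH4 = 6.875/1 = 6.875
n/ν for O2 = 23.92/2 = 11.96
Smallest n/ν is CH4 → limiting reagent.
n(H2O) = (2/1) × 6.875 = 13.75 mol
mass = 13.75 × 18.02 = 247.8 g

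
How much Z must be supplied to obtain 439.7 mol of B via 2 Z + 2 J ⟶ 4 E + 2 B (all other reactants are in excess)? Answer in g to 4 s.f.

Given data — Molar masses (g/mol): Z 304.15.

n(B) = 439.7 mol
n(Z) = (2/2) × 439.7 = 439.7 mol
mass = 439.7 × 304.15 = 133700 g

133700 g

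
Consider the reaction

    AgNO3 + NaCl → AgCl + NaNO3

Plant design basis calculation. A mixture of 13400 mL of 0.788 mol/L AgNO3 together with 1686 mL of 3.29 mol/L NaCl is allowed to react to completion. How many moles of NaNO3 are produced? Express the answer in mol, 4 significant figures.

5.547 mol

n(AgNO3) = 0.788 × 13400/1000 = 10.56 mol
n(NaCl) = 3.29 × 1686/1000 = 5.547 mol
n/ν for AgNO3 = 10.56/1 = 10.56
n/ν for NaCl = 5.547/1 = 5.547
Smallest n/ν is NaCl → limiting reagent.
n(NaNO3) = (1/1) × 5.547 = 5.547 mol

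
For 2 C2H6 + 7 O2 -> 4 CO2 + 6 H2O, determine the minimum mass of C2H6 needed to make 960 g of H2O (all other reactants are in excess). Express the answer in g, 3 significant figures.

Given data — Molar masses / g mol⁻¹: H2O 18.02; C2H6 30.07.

534 g

n(H2O) = 960 / 18.02 = 53.27 mol
n(C2H6) = (2/6) × 53.27 = 17.76 mol
mass = 17.76 × 30.07 = 534.0 g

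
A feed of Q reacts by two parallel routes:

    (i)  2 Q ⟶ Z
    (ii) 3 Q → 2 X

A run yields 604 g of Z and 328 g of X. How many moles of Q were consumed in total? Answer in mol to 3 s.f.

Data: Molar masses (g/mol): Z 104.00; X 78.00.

17.9 mol

n(Z) = 604 / 104.00 = 5.808 mol
n(X) = 328 / 78.00 = 4.205 mol
n(Q) via (i) = (2/1)×5.808 = 11.62 mol
n(Q) via (ii) = (3/2)×4.205 = 6.308 mol
total n(Q) = 11.62 + 6.308 = 17.93 mol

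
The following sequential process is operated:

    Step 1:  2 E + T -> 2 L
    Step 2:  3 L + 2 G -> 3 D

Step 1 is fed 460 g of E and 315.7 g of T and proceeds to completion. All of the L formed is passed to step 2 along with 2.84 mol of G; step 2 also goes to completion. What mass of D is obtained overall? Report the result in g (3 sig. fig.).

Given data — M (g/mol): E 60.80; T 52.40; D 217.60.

Step 1:
n(E) = 460.0 / 60.80 = 7.566 mol
n(T) = 315.7 / 52.40 = 6.025 mol
n/ν for E = 7.566/2 = 3.783
n/ν for T = 6.025/1 = 6.025
Smallest n/ν is E → limiting reagent.
n(L) produced = (2/2) × 7.566 = 7.566 mol
Step 2:
n(L) available = 7.566 mol
n(G) = 2.840 mol
n/ν for L = 7.566/3 = 2.522
n/ν for G = 2.840/2 = 1.420
Smallest n/ν is G → limiting reagent.
n(D) = (3/2) × 2.840 = 4.260 mol
mass = 4.260 × 217.60 = 927.0 g

927 g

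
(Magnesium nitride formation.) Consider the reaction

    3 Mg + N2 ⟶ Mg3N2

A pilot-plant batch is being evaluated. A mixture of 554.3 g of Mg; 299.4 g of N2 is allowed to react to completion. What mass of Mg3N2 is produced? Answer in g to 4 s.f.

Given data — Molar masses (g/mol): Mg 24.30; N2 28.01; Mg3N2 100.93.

767.4 g

n(Mg) = 554.3 / 24.30 = 22.81 mol
n(N2) = 299.4 / 28.01 = 10.69 mol
n/ν → Mg: 7.603, N2: 10.69; Mg is limiting.
n(Mg3N2) = (1/3) × 22.81 = 7.603 mol
mass = 7.603 × 100.93 = 767.4 g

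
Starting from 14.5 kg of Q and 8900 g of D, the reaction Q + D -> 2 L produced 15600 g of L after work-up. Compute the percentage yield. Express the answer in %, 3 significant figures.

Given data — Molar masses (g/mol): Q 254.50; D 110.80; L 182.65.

n(Q) = 14.50×1000 / 254.50 = 56.97 mol
n(D) = 8900 / 110.80 = 80.32 mol
n/ν → Q: 56.97, D: 80.32; Q is limiting.
theoretical n(L) = (2/1) × 56.97 = 113.9 mol → 20800 g
% yield = 15600 / 20800 × 100 = 75.00 %

75.0 %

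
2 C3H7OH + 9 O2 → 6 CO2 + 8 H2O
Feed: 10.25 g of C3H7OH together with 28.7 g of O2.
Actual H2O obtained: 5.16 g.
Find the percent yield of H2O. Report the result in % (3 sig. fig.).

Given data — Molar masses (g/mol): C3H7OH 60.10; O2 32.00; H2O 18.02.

42.0 %

n(C3H7OH) = 10.25 / 60.10 = 0.1705 mol
n(O2) = 28.70 / 32.00 = 0.8969 mol
n/ν → C3H7OH: 0.08525, O2: 0.09966; C3H7OH is limiting.
theoretical n(H2O) = (8/2) × 0.1705 = 0.6820 mol → 12.29 g
% yield = 5.16 / 12.29 × 100 = 41.99 %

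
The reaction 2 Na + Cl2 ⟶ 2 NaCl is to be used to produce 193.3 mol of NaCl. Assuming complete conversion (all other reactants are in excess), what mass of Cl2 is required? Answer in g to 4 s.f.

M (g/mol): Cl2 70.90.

6852 g

n(NaCl) = 193.3 mol
n(Cl2) = (1/2) × 193.3 = 96.65 mol
mass = 96.65 × 70.90 = 6852 g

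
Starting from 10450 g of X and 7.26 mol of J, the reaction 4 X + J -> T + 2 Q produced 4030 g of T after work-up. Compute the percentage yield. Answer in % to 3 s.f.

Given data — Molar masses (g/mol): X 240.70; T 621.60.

n(X) = 10450 / 240.70 = 43.42 mol
n(J) = 7.260 mol
n/ν for X = 43.42/4 = 10.86
n/ν for J = 7.260/1 = 7.260
Smallest n/ν is J → limiting reagent.
theoretical n(T) = (1/1) × 7.260 = 7.260 mol → 4513 g
% yield = 4030 / 4513 × 100 = 89.30 %

89.3 %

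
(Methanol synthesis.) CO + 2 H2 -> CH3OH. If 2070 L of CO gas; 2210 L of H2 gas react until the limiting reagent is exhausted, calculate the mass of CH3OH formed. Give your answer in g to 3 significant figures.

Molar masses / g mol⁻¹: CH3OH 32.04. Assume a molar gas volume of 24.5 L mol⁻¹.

n(CO) = 2070 / 24.5 = 84.49 mol
n(H2) = 2210 / 24.5 = 90.20 mol
n/ν → CO: 84.49, H2: 45.10; H2 is limiting.
n(CH3OH) = (1/2) × 90.20 = 45.10 mol
mass = 45.10 × 32.04 = 1445 g

1450 g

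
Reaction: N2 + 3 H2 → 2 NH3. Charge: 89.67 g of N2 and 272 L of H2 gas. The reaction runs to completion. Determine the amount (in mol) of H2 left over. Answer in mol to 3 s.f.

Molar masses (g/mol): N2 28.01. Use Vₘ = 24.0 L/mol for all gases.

1.73 mol

n(N2) = 89.67 / 28.01 = 3.201 mol
n(H2) = 272.0 / 24.0 = 11.33 mol
n/ν for N2 = 3.201/1 = 3.201
n/ν for H2 = 11.33/3 = 3.777
Smallest n/ν is N2 → limiting reagent.
H2 consumed = (3/1) × 3.201 = 9.603 mol
H2 remaining = 11.33 − 9.603 = 1.727 mol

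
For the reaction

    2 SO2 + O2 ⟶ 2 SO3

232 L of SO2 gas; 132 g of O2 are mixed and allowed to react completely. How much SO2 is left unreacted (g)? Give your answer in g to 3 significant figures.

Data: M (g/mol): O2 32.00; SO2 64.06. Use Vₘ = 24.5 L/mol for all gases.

n(SO2) = 232.0 / 24.5 = 9.469 mol
n(O2) = 132.0 / 32.00 = 4.125 mol
n/ν → SO2: 4.735, O2: 4.125; O2 is limiting.
SO2 consumed = (2/1) × 4.125 = 8.250 mol
SO2 remaining = 9.469 − 8.250 = 1.219 mol
mass = 1.219 × 64.06 = 78.09 g

78.1 g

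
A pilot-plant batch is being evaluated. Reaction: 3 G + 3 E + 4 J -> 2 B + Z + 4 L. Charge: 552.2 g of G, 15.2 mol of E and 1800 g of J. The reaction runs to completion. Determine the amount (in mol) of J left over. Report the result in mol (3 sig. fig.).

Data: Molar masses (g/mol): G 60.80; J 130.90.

n(G) = 552.2 / 60.80 = 9.082 mol
n(E) = 15.20 mol
n(J) = 1800 / 130.90 = 13.75 mol
n/ν → G: 3.027, E: 5.067, J: 3.438; G is limiting.
J consumed = (4/3) × 9.082 = 12.11 mol
J remaining = 13.75 − 12.11 = 1.640 mol

1.64 mol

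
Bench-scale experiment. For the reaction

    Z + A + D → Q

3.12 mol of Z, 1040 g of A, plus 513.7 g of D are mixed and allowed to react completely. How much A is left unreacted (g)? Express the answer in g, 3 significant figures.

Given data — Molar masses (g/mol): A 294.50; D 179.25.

196 g

n(Z) = 3.120 mol
n(A) = 1040 / 294.50 = 3.531 mol
n(D) = 513.7 / 179.25 = 2.866 mol
n/ν for Z = 3.120/1 = 3.120
n/ν for A = 3.531/1 = 3.531
n/ν for D = 2.866/1 = 2.866
Smallest n/ν is D → limiting reagent.
A consumed = (1/1) × 2.866 = 2.866 mol
A remaining = 3.531 − 2.866 = 0.6650 mol
mass = 0.6650 × 294.50 = 195.8 g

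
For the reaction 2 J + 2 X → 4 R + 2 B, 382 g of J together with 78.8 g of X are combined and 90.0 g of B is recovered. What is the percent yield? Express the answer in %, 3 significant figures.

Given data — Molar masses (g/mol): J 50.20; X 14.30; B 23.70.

n(J) = 382.0 / 50.20 = 7.610 mol
n(X) = 78.80 / 14.30 = 5.510 mol
n/ν for J = 7.610/2 = 3.805
n/ν for X = 5.510/2 = 2.755
Smallest n/ν is X → limiting reagent.
theoretical n(B) = (2/2) × 5.510 = 5.510 mol → 130.6 g
% yield = 90.0 / 130.6 × 100 = 68.91 %

68.9 %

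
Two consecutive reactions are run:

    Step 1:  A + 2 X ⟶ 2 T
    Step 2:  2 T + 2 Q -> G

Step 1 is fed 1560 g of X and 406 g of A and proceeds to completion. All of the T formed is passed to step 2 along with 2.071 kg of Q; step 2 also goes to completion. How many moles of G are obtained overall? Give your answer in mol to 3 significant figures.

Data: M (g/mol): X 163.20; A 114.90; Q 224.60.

Step 1:
n(X) = 1560 / 163.20 = 9.559 mol
n(A) = 406.0 / 114.90 = 3.534 mol
n/ν for X = 9.559/2 = 4.780
n/ν for A = 3.534/1 = 3.534
Smallest n/ν is A → limiting reagent.
n(T) produced = (2/1) × 3.534 = 7.068 mol
Step 2:
n(T) available = 7.068 mol
n(Q) = 2.071×1000 / 224.60 = 9.221 mol
n/ν for T = 7.068/2 = 3.534
n/ν for Q = 9.221/2 = 4.611
Smallest n/ν is T → limiting reagent.
n(G) = (1/2) × 7.068 = 3.534 mol

3.53 mol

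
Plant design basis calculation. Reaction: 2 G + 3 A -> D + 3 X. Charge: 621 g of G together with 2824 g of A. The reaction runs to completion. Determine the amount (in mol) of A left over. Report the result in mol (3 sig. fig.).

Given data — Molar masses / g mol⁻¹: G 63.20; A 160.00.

2.91 mol

n(G) = 621.0 / 63.20 = 9.826 mol
n(A) = 2824 / 160.00 = 17.65 mol
n/ν for G = 9.826/2 = 4.913
n/ν for A = 17.65/3 = 5.883
Smallest n/ν is G → limiting reagent.
A consumed = (3/2) × 9.826 = 14.74 mol
A remaining = 17.65 − 14.74 = 2.910 mol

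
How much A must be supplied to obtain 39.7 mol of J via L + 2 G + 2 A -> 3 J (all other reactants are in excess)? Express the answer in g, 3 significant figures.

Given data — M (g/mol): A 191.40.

n(J) = 39.70 mol
n(A) = (2/3) × 39.70 = 26.47 mol
mass = 26.47 × 191.40 = 5066 g

5070 g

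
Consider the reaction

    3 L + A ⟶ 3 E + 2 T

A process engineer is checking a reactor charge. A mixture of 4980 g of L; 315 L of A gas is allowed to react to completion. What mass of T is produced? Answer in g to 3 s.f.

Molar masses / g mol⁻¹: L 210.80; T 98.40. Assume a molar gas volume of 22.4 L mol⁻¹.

1550 g

n(L) = 4980 / 210.80 = 23.62 mol
n(A) = 315.0 / 22.4 = 14.06 mol
n/ν → L: 7.873, A: 14.06; L is limiting.
n(T) = (2/3) × 23.62 = 15.75 mol
mass = 15.75 × 98.40 = 1550 g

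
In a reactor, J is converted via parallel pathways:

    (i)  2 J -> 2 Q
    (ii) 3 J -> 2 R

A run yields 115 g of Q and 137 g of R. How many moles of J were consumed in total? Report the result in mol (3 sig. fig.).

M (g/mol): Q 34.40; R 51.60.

7.33 mol

n(Q) = 115 / 34.40 = 3.343 mol
n(R) = 137 / 51.60 = 2.655 mol
n(J) via (i) = (2/2)×3.343 = 3.343 mol
n(J) via (ii) = (3/2)×2.655 = 3.983 mol
total n(J) = 3.343 + 3.983 = 7.326 mol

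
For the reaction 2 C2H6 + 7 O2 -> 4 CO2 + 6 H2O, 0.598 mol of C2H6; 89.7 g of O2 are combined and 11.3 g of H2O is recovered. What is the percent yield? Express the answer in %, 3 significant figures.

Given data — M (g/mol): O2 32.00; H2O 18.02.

n(C2H6) = 0.5980 mol
n(O2) = 89.70 / 32.00 = 2.803 mol
n/ν for C2H6 = 0.5980/2 = 0.2990
n/ν for O2 = 2.803/7 = 0.4004
Smallest n/ν is C2H6 → limiting reagent.
theoretical n(H2O) = (6/2) × 0.5980 = 1.794 mol → 32.33 g
% yield = 11.3 / 32.33 × 100 = 34.95 %

35.0 %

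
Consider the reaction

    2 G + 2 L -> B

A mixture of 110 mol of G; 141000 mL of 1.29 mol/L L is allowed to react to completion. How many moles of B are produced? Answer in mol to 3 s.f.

55.0 mol

n(G) = 110.0 mol
n(L) = 1.29 × 141000/1000 = 181.9 mol
n/ν → G: 55.00, L: 90.95; G is limiting.
n(B) = (1/2) × 110.0 = 55.00 mol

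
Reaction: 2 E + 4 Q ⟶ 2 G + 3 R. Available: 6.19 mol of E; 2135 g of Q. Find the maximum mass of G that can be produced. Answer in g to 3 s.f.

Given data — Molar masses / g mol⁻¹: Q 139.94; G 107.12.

663 g

n(E) = 6.190 mol
n(Q) = 2135 / 139.94 = 15.26 mol
n/ν for E = 6.190/2 = 3.095
n/ν for Q = 15.26/4 = 3.815
Smallest n/ν is E → limiting reagent.
n(G) = (2/2) × 6.190 = 6.190 mol
mass = 6.190 × 107.12 = 663.1 g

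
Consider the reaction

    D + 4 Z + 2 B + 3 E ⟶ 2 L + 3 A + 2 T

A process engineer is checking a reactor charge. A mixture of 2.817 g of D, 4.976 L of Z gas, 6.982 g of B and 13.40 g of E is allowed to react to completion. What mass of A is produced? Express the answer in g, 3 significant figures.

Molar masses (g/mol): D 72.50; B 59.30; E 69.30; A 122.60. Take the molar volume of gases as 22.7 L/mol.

n(D) = 2.817 / 72.50 = 0.03886 mol
n(Z) = 4.976 / 22.7 = 0.2192 mol
n(B) = 6.982 / 59.30 = 0.1177 mol
n(E) = 13.40 / 69.30 = 0.1934 mol
n/ν for D = 0.03886/1 = 0.03886
n/ν for Z = 0.2192/4 = 0.05480
n/ν for B = 0.1177/2 = 0.05885
n/ν for E = 0.1934/3 = 0.06447
Smallest n/ν is D → limiting reagent.
n(A) = (3/1) × 0.03886 = 0.1166 mol
mass = 0.1166 × 122.60 = 14.30 g

14.3 g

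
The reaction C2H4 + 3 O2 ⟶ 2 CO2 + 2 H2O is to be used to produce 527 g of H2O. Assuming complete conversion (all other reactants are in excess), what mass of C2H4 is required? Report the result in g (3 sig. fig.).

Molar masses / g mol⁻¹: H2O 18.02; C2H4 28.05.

n(H2O) = 527 / 18.02 = 29.25 mol
n(C2H4) = (1/2) × 29.25 = 14.63 mol
mass = 14.63 × 28.05 = 410.4 g

410 g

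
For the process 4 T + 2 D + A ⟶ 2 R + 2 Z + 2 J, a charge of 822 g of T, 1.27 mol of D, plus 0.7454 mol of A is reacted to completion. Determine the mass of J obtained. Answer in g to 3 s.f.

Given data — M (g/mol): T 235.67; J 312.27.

397 g

n(T) = 822.0 / 235.67 = 3.488 mol
n(D) = 1.270 mol
n(A) = 0.7454 mol
n/ν for T = 3.488/4 = 0.8720
n/ν for D = 1.270/2 = 0.6350
n/ν for A = 0.7454/1 = 0.7454
Smallest n/ν is D → limiting reagent.
n(J) = (2/2) × 1.270 = 1.270 mol
mass = 1.270 × 312.27 = 396.6 g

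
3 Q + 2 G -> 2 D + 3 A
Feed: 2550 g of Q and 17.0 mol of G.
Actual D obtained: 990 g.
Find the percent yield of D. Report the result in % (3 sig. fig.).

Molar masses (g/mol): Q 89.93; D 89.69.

n(Q) = 2550 / 89.93 = 28.36 mol
n(G) = 17.00 mol
n/ν → Q: 9.453, G: 8.500; G is limiting.
theoretical n(D) = (2/2) × 17.00 = 17.00 mol → 1525 g
% yield = 990 / 1525 × 100 = 64.92 %

64.9 %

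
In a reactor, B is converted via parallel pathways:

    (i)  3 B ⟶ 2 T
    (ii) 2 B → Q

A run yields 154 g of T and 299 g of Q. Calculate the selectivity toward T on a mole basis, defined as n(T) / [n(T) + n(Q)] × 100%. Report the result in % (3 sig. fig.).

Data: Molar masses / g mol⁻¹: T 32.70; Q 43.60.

40.7 %

n(T) = 154 / 32.70 = 4.709 mol
n(Q) = 299 / 43.60 = 6.858 mol
selectivity = 4.709/(4.709+6.858) × 100 = 40.71 %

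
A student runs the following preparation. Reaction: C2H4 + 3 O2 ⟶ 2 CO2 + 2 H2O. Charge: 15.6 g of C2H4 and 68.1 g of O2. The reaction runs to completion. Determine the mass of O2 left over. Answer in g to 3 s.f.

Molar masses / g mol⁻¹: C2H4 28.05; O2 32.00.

14.7 g

n(C2H4) = 15.60 / 28.05 = 0.5561 mol
n(O2) = 68.10 / 32.00 = 2.128 mol
n/ν → C2H4: 0.5561, O2: 0.7093; C2H4 is limiting.
O2 consumed = (3/1) × 0.5561 = 1.668 mol
O2 remaining = 2.128 − 1.668 = 0.4600 mol
mass = 0.4600 × 32.00 = 14.72 g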